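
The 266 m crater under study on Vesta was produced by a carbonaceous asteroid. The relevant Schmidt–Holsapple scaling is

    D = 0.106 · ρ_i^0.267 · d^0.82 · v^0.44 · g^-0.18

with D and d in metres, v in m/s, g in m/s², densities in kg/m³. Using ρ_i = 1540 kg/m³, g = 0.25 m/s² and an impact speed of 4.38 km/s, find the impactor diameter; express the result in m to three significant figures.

d ≈ 10.5 m

Rearranging for d: d = [D / (0.106 · 1540^0.267 · 4380^0.44 · 0.25^-0.18)]^(1/0.82).
1540^0.267 = 7.097
4380^0.44 = 40.02
0.25^-0.18 = 1.283
Denominator = 0.106 × 7.097 × 40.02 × 1.283 = 38.63
D / 38.63 = 266 / 38.63 = 6.886
d = 6.886^(1/0.82) = 6.886^1.2195 = 10.52 m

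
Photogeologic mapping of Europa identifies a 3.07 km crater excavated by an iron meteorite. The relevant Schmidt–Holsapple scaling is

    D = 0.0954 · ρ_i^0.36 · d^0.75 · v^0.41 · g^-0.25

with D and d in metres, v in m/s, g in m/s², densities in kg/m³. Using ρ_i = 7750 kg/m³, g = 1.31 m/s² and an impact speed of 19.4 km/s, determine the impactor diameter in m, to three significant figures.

Rearranging for d: d = [D / (0.0954 · 7750^0.36 · 19400^0.41 · 1.31^-0.25)]^(1/0.75).
D = 3070 m.
7750^0.36 = 25.13
19400^0.41 = 57.28
1.31^-0.25 = 0.9347
Denominator = 0.0954 × 25.13 × 57.28 × 0.9347 = 128.4
D / 128.4 = 3070 / 128.4 = 23.91
d = 23.91^(1/0.75) = 23.91^1.3333 = 68.87 m

d ≈ 68.9 m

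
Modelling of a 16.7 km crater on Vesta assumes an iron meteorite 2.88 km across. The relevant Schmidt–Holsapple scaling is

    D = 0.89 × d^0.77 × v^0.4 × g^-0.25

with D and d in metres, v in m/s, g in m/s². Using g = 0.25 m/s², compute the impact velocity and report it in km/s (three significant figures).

v ≈ 4.44 km/s

Rearranging for v: v = [D / (0.89 · 2880^0.77 · 0.25^-0.25)]^(1/0.4).
D = 16700 m.
2880^0.77 = 461.0
0.25^-0.25 = 1.414
Denominator = 0.89 × 461.0 × 1.414 = 580.2
D / 580.2 = 16700 / 580.2 = 28.78
v = 28.78^(1/0.4) = 28.78^2.5 = 4444 m/s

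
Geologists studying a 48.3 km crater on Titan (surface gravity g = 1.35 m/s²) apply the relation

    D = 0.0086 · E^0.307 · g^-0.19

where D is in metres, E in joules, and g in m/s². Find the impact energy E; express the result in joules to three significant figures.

E ≈ 1.16 × 10^22 J

Rearranging: E = [D / (0.0086 · g^-0.19)]^(1/0.307).
D = 48300 m.
g^-0.19 = 1.35^-0.19 = 0.9446
D / (0.0086 × 0.9446) = 48300 / (8.124 × 10^-3) = 5.945 × 10^6
E = (5.945 × 10^6)^3.2573 = 1.163 × 10^22 J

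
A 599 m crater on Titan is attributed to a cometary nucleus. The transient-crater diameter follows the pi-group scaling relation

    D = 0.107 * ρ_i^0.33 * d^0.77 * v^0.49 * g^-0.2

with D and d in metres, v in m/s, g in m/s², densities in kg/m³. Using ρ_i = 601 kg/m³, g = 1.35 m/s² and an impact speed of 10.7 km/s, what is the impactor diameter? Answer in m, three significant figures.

Rearranging for d: d = [D / (0.107 · 601^0.33 · 10700^0.49 · 1.35^-0.2)]^(1/0.77).
601^0.33 = 8.261
10700^0.49 = 94.28
1.35^-0.2 = 0.9417
Denominator = 0.107 × 8.261 × 94.28 × 0.9417 = 78.48
D / 78.48 = 599 / 78.48 = 7.633
d = 7.633^(1/0.77) = 7.633^1.2987 = 14.01 m

d ≈ 14.0 m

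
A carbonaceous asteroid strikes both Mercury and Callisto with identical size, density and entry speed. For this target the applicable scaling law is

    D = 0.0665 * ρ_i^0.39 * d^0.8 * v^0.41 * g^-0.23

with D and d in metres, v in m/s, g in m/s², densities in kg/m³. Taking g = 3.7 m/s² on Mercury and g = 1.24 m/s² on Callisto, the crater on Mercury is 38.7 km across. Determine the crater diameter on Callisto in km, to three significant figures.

D ≈ 49.8 km

All impactor-dependent factors cancel in the ratio, leaving D_Callisto/D_Mercury = (g_Callisto/g_Mercury)^-0.23.
(1.24/3.7)^-0.23 = 0.3351^-0.23 = 1.286
D_Callisto = 1.286 × 38.7 km = 49.8 km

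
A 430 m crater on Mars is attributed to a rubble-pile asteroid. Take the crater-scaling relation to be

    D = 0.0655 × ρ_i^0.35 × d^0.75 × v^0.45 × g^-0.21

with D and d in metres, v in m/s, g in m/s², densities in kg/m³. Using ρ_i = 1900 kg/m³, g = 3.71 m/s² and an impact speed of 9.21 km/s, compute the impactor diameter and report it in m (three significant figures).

Rearranging for d: d = [D / (0.0655 · 1900^0.35 · 9210^0.45 · 3.71^-0.21)]^(1/0.75).
1900^0.35 = 14.05
9210^0.45 = 60.80
3.71^-0.21 = 0.7593
Denominator = 0.0655 × 14.05 × 60.80 × 0.7593 = 42.48
D / 42.48 = 430 / 42.48 = 10.12
d = 10.12^(1/0.75) = 10.12^1.3333 = 21.89 m

d ≈ 21.9 m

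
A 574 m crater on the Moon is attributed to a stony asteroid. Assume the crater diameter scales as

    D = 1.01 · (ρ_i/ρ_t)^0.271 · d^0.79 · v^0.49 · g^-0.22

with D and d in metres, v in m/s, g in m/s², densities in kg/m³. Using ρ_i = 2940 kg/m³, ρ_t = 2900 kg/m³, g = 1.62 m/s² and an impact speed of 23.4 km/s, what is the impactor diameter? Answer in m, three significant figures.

Rearranging for d: d = [D / (1.01 · (2940/2900)^0.271 · 23400^0.49 · 1.62^-0.22)]^(1/0.79).
(2940/2900)^0.271 = 1.004
23400^0.49 = 138.3
1.62^-0.22 = 0.8993
Denominator = 1.01 × 1.004 × 138.3 × 0.8993 = 126.1
D / 126.1 = 574 / 126.1 = 4.552
d = 4.552^(1/0.79) = 4.552^1.2658 = 6.810 m

d ≈ 6.81 m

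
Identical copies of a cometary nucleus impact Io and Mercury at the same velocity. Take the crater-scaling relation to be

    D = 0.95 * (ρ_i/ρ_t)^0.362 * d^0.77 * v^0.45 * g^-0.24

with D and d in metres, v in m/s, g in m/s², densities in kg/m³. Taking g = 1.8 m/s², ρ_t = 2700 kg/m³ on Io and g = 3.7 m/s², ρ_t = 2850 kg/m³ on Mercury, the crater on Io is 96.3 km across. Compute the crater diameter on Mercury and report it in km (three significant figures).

The impactor-only factors (d, v, ρ_i) cancel in the ratio, leaving D_Mercury/D_Io = (g_Mercury/g_Io)^-0.24 · (ρ_t,Io/ρ_t,Mercury)^0.362.
(3.7/1.8)^-0.24 = 2.056^-0.24 = 0.8412
(2700/2850)^0.362 = 0.9474^0.362 = 0.9806
Ratio = 0.8412 × 0.9806 = 0.8249
D_Mercury = 0.8249 × 96.3 km = 79.4 km

D ≈ 79.4 km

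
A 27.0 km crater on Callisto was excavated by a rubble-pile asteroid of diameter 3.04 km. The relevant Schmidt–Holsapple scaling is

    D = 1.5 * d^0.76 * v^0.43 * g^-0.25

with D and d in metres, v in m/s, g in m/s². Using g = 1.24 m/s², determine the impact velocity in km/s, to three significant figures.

v ≈ 6.23 km/s

Rearranging for v: v = [D / (1.5 · 3040^0.76 · 1.24^-0.25)]^(1/0.43).
D = 27000 m.
3040^0.76 = 443.6
1.24^-0.25 = 0.9476
Denominator = 1.5 × 443.6 × 0.9476 = 630.5
D / 630.5 = 27000 / 630.5 = 42.82
v = 42.82^(1/0.43) = 42.82^2.3256 = 6231 m/s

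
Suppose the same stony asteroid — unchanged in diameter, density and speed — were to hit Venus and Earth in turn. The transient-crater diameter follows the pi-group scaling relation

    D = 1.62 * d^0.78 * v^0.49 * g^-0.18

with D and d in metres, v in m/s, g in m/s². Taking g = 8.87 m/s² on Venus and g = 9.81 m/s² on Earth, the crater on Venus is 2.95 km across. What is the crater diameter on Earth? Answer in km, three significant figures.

D ≈ 2.90 km

All impactor-dependent factors cancel in the ratio, leaving D_Earth/D_Venus = (g_Earth/g_Venus)^-0.18.
(9.81/8.87)^-0.18 = 1.106^-0.18 = 0.9820
D_Earth = 0.9820 × 2.95 km = 2.90 km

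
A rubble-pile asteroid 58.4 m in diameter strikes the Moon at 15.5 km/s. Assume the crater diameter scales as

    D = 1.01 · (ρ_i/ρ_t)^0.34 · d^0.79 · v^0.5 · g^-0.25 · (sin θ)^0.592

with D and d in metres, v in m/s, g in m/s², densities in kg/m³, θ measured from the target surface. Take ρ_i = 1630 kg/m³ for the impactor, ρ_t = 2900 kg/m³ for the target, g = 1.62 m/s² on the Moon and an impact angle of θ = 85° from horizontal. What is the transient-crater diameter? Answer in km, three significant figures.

D ≈ 2.27 km

In SI units: v = 15500 m/s.
(ρ_i/ρ_t)^0.34 = (1630/2900)^0.34 = 0.8221
d^0.79 = 58.4^0.79 = 24.86
v^0.5 = 15500^0.5 = 124.5
g^-0.25 = 1.62^-0.25 = 0.8864
(sin 85°)^0.592 = 0.9962^0.592 = 0.9977
D = 1.01 × 0.8221 × 24.86 × 124.5 × 0.8864 × 0.9977 = 2273 m
   = 2.273 km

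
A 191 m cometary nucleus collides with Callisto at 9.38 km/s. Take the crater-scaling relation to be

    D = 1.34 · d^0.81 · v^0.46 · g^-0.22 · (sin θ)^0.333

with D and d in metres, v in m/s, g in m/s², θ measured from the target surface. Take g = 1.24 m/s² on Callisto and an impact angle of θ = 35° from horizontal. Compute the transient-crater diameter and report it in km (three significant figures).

In SI units: v = 9380 m/s.
d^0.81 = 191^0.81 = 70.41
v^0.46 = 9380^0.46 = 67.18
g^-0.22 = 1.24^-0.22 = 0.9538
(sin 35°)^0.333 = 0.5736^0.333 = 0.8310
D = 1.34 × 70.41 × 67.18 × 0.9538 × 0.8310 = 5024 m
   = 5.024 km

D ≈ 5.02 km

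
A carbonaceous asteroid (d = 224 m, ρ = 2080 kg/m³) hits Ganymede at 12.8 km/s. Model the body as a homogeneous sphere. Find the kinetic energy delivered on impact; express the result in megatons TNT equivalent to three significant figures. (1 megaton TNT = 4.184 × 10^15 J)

E ≈ 240 Mt TNT

v = 12800 m/s.
Mass m = (π/6) ρ d³ = (π/6) × 2080 × (224)³ = 1.224 × 10^10 kg
E = ½ m v² = 0.5 × 1.224 × 10^10 × (12800)² = 1.003 × 10^18 J
   = 1.003 × 10^18 / 4.184×10^15 = 239.7 Mt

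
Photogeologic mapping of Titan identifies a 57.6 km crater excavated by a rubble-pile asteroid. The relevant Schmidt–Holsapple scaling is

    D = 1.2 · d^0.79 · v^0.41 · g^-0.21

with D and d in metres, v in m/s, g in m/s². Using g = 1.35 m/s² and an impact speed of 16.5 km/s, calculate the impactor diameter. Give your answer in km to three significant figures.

d ≈ 5.91 km

Rearranging for d: d = [D / (1.2 · 16500^0.41 · 1.35^-0.21)]^(1/0.79).
D = 57600 m.
16500^0.41 = 53.60
1.35^-0.21 = 0.9389
Denominator = 1.2 × 53.60 × 0.9389 = 60.39
D / 60.39 = 57600 / 60.39 = 953.8
d = 953.8^(1/0.79) = 953.8^1.2658 = 5907 m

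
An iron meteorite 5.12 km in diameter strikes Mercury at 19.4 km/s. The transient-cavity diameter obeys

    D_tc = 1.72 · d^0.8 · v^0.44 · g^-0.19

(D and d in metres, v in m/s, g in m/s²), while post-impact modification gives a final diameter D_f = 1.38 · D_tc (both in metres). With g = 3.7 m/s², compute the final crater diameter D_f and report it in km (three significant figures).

In SI: d = 5120 m, v = 19400 m/s.
d^0.8 = 5120^0.8 = 927.7
v^0.44 = 19400^0.44 = 77.03
g^-0.19 = 3.7^-0.19 = 0.7799
D_tc = 1.72 × 927.7 × 77.03 × 0.7799 = 95860 m
D_f = 1.38 × 95860 = 1.323 × 10^5 m
     = 132.3 km

D_f ≈ 132 km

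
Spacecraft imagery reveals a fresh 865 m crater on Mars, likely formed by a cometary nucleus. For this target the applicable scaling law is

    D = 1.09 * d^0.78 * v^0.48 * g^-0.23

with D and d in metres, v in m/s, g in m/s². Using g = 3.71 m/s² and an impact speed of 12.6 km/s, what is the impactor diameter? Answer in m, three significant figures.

Rearranging for d: d = [D / (1.09 · 12600^0.48 · 3.71^-0.23)]^(1/0.78).
12600^0.48 = 92.93
3.71^-0.23 = 0.7397
Denominator = 1.09 × 92.93 × 0.7397 = 74.93
D / 74.93 = 865 / 74.93 = 11.54
d = 11.54^(1/0.78) = 11.54^1.2821 = 23.01 m

d ≈ 23.0 m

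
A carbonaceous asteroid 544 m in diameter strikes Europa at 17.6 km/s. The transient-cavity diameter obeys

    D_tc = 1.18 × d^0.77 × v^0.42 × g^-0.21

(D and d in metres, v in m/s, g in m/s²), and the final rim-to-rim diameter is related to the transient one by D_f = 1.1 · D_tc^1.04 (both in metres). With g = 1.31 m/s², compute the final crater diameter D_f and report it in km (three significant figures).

v = 17600 m/s.
d^0.77 = 544^0.77 = 127.8
v^0.42 = 17600^0.42 = 60.69
g^-0.21 = 1.31^-0.21 = 0.9449
D_tc = 1.18 × 127.8 × 60.69 × 0.9449 = 8648 m
D_f = 1.1 × (8648)^1.04 = 13671 m
     = 13.67 km

D_f ≈ 13.7 km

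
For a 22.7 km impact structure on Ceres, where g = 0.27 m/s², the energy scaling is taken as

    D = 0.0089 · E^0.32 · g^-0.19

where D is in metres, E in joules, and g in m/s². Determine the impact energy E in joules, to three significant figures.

E ≈ 4.82 × 10^19 J

Rearranging: E = [D / (0.0089 · g^-0.19)]^(1/0.32).
D = 22700 m.
g^-0.19 = 0.27^-0.19 = 1.282
D / (0.0089 × 1.282) = 22700 / (0.01141) = 1.989 × 10^6
E = (1.989 × 10^6)^3.125 = 4.822 × 10^19 J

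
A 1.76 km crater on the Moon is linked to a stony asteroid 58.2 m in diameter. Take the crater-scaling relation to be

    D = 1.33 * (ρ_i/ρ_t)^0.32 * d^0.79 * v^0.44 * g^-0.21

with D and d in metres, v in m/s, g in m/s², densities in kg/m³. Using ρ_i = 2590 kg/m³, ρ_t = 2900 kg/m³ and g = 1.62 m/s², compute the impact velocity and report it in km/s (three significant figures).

Rearranging for v: v = [D / (1.33 · (2590/2900)^0.32 · 58.2^0.79 · 1.62^-0.21)]^(1/0.44).
D = 1760 m.
(2590/2900)^0.32 = 0.9645
58.2^0.79 = 24.79
1.62^-0.21 = 0.9037
Denominator = 1.33 × 0.9645 × 24.79 × 0.9037 = 28.74
D / 28.74 = 1760 / 28.74 = 61.24
v = 61.24^(1/0.44) = 61.24^2.2727 = 11518 m/s

v ≈ 11.5 km/s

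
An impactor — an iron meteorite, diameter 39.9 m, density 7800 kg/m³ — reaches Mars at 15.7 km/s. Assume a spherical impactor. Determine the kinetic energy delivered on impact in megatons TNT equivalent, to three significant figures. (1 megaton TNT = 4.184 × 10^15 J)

E ≈ 7.64 Mt TNT

v = 15700 m/s.
Mass m = (π/6) ρ d³ = (π/6) × 7800 × (39.9)³ = 2.594 × 10^8 kg
E = ½ m v² = 0.5 × 2.594 × 10^8 × (15700)² = 3.197 × 10^16 J
   = 3.197 × 10^16 / 4.184×10^15 = 7.641 Mt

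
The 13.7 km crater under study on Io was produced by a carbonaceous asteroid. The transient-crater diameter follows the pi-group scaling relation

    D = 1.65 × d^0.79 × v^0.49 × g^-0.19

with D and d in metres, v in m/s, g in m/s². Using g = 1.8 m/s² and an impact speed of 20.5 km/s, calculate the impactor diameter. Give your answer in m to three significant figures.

d ≈ 223 m

Rearranging for d: d = [D / (1.65 · 20500^0.49 · 1.8^-0.19)]^(1/0.79).
D = 13700 m.
20500^0.49 = 129.6
1.8^-0.19 = 0.8943
Denominator = 1.65 × 129.6 × 0.8943 = 191.2
D / 191.2 = 13700 / 191.2 = 71.65
d = 71.65^(1/0.79) = 71.65^1.2658 = 223.0 m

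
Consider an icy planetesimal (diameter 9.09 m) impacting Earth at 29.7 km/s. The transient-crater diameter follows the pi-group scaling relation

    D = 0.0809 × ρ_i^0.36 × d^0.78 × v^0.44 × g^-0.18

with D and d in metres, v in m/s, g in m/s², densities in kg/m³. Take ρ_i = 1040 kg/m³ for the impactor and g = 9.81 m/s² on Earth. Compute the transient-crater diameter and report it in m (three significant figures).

In SI units: v = 29700 m/s.
ρ_i^0.36 = 1040^0.36 = 12.19
d^0.78 = 9.09^0.78 = 5.593
v^0.44 = 29700^0.44 = 92.90
g^-0.18 = 9.81^-0.18 = 0.6630
D = 0.0809 × 12.19 × 5.593 × 92.90 × 0.6630 = 339.7 m

D ≈ 340 m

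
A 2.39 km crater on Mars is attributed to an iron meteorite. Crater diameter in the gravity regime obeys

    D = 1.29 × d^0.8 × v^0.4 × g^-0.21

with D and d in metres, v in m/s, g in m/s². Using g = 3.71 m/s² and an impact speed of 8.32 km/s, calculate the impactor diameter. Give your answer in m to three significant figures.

d ≈ 188 m

Rearranging for d: d = [D / (1.29 · 8320^0.4 · 3.71^-0.21)]^(1/0.8).
D = 2390 m.
8320^0.4 = 36.99
3.71^-0.21 = 0.7593
Denominator = 1.29 × 36.99 × 0.7593 = 36.23
D / 36.23 = 2390 / 36.23 = 65.97
d = 65.97^(1/0.8) = 65.97^1.25 = 188.0 m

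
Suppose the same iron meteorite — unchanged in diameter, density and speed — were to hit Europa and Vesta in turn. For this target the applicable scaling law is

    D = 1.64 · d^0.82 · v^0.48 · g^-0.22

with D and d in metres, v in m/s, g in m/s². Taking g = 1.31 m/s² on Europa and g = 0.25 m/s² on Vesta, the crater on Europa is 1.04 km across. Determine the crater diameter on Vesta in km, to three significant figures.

All impactor-dependent factors cancel in the ratio, leaving D_Vesta/D_Europa = (g_Vesta/g_Europa)^-0.22.
(0.25/1.31)^-0.22 = 0.1908^-0.22 = 1.440
D_Vesta = 1.440 × 1.04 km = 1.50 km

D ≈ 1.50 km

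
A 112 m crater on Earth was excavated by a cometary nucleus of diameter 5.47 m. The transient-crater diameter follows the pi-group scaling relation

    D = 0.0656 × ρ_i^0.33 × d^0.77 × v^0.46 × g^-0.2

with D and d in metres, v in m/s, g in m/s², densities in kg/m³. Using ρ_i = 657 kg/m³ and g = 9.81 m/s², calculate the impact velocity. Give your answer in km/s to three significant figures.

v ≈ 15.9 km/s

Rearranging for v: v = [D / (0.0656 · 657^0.33 · 5.47^0.77 · 9.81^-0.2)]^(1/0.46).
657^0.33 = 8.507
5.47^0.77 = 3.700
9.81^-0.2 = 0.6334
Denominator = 0.0656 × 8.507 × 3.700 × 0.6334 = 1.308
D / 1.308 = 112 / 1.308 = 85.63
v = 85.63^(1/0.46) = 85.63^2.1739 = 15898 m/s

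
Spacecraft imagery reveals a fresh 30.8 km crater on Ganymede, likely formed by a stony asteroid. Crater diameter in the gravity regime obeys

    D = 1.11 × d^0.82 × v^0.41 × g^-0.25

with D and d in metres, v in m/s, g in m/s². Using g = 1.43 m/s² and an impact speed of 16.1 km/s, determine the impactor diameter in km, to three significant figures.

d ≈ 2.30 km

Rearranging for d: d = [D / (1.11 · 16100^0.41 · 1.43^-0.25)]^(1/0.82).
D = 30800 m.
16100^0.41 = 53.06
1.43^-0.25 = 0.9145
Denominator = 1.11 × 53.06 × 0.9145 = 53.86
D / 53.86 = 30800 / 53.86 = 571.9
d = 571.9^(1/0.82) = 571.9^1.2195 = 2304 m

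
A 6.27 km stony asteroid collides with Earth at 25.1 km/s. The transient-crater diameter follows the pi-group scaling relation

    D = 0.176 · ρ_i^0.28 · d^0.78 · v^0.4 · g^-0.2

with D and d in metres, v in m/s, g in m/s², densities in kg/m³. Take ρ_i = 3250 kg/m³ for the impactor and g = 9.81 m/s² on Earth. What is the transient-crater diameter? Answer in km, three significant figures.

D ≈ 56.5 km

In SI units: d = 6270 m, v = 25100 m/s.
ρ_i^0.28 = 3250^0.28 = 9.623
d^0.78 = 6270^0.78 = 915.9
v^0.4 = 25100^0.4 = 57.53
g^-0.2 = 9.81^-0.2 = 0.6334
D = 0.176 × 9.623 × 915.9 × 57.53 × 0.6334 = 56525 m
   = 56.53 km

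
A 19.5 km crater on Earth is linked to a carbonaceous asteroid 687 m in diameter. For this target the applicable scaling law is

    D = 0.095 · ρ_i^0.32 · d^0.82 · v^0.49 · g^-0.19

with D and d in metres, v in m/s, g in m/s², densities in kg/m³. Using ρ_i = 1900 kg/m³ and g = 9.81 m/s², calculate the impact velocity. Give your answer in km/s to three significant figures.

Rearranging for v: v = [D / (0.095 · 1900^0.32 · 687^0.82 · 9.81^-0.19)]^(1/0.49).
D = 19500 m.
1900^0.32 = 11.20
687^0.82 = 212.0
9.81^-0.19 = 0.6480
Denominator = 0.095 × 11.20 × 212.0 × 0.6480 = 146.2
D / 146.2 = 19500 / 146.2 = 133.4
v = 133.4^(1/0.49) = 133.4^2.0408 = 21728 m/s

v ≈ 21.7 km/s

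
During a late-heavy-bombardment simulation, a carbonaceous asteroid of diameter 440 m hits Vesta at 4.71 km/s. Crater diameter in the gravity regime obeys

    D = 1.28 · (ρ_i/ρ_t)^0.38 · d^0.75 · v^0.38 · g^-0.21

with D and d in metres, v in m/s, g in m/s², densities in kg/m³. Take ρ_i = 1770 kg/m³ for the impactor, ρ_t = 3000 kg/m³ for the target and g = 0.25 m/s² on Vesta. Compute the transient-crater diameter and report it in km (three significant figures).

D ≈ 3.35 km

In SI units: v = 4710 m/s.
(ρ_i/ρ_t)^0.38 = (1770/3000)^0.38 = 0.8183
d^0.75 = 440^0.75 = 96.07
v^0.38 = 4710^0.38 = 24.87
g^-0.21 = 0.25^-0.21 = 1.338
D = 1.28 × 0.8183 × 96.07 × 24.87 × 1.338 = 3348 m
   = 3.348 km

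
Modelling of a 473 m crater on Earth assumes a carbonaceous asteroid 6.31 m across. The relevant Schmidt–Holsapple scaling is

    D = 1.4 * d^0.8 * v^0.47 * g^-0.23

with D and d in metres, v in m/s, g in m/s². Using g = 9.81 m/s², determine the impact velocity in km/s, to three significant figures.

v ≈ 31.9 km/s

Rearranging for v: v = [D / (1.4 · 6.31^0.8 · 9.81^-0.23)]^(1/0.47).
6.31^0.8 = 4.365
9.81^-0.23 = 0.5914
Denominator = 1.4 × 4.365 × 0.5914 = 3.614
D / 3.614 = 473 / 3.614 = 130.9
v = 130.9^(1/0.47) = 130.9^2.1277 = 31931 m/s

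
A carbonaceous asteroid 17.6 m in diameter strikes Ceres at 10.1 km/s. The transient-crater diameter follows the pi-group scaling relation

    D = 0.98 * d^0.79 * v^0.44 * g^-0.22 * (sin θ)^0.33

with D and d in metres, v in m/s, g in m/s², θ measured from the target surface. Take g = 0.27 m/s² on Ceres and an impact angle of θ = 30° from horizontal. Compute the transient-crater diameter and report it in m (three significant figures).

In SI units: v = 10100 m/s.
d^0.79 = 17.6^0.79 = 9.637
v^0.44 = 10100^0.44 = 57.80
g^-0.22 = 0.27^-0.22 = 1.334
(sin 30°)^0.33 = 0.5000^0.33 = 0.7955
D = 0.98 × 9.637 × 57.80 × 1.334 × 0.7955 = 579.3 m

D ≈ 579 m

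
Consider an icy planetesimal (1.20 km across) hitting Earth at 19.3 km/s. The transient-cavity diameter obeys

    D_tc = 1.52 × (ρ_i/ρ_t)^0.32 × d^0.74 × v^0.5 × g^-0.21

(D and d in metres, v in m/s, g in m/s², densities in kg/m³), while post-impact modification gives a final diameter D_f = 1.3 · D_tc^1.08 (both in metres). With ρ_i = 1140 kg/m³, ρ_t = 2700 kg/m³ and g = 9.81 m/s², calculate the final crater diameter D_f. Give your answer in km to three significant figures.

In SI: d = 1200 m, v = 19300 m/s.
(ρ_i/ρ_t)^0.32 = (1140/2700)^0.32 = 0.7589
d^0.74 = 1200^0.74 = 189.9
v^0.5 = 19300^0.5 = 138.9
g^-0.21 = 9.81^-0.21 = 0.6191
D_tc = 1.52 × 0.7589 × 189.9 × 138.9 × 0.6191 = 18840 m
D_f = 1.3 × (18840)^1.08 = 53831 m
     = 53.83 km

D_f ≈ 53.8 km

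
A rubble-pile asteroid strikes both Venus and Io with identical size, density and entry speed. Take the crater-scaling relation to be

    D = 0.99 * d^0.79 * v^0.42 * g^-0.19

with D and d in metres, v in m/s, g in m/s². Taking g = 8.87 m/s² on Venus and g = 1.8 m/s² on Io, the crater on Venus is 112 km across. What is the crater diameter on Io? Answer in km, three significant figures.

All impactor-dependent factors cancel in the ratio, leaving D_Io/D_Venus = (g_Io/g_Venus)^-0.19.
(1.8/8.87)^-0.19 = 0.2029^-0.19 = 1.354
D_Io = 1.354 × 112 km = 152 km

D ≈ 152 km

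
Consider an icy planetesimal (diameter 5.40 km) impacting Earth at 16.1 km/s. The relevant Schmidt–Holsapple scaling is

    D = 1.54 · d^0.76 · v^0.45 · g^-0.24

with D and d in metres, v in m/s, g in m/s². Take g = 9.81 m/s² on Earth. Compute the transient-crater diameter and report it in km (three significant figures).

D ≈ 47.8 km

In SI units: d = 5400 m, v = 16100 m/s.
d^0.76 = 5400^0.76 = 686.5
v^0.45 = 16100^0.45 = 78.18
g^-0.24 = 9.81^-0.24 = 0.5781
D = 1.54 × 686.5 × 78.18 × 0.5781 = 47782 m
   = 47.78 km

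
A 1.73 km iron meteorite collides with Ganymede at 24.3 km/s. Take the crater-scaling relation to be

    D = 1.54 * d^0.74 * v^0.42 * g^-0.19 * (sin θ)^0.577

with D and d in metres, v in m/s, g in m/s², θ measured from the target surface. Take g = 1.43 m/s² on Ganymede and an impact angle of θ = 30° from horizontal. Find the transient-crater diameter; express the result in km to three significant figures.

D ≈ 16.7 km

In SI units: d = 1730 m, v = 24300 m/s.
d^0.74 = 1730^0.74 = 249.0
v^0.42 = 24300^0.42 = 69.50
g^-0.19 = 1.43^-0.19 = 0.9343
(sin 30°)^0.577 = 0.5000^0.577 = 0.6704
D = 1.54 × 249.0 × 69.50 × 0.9343 × 0.6704 = 16693 m
   = 16.69 km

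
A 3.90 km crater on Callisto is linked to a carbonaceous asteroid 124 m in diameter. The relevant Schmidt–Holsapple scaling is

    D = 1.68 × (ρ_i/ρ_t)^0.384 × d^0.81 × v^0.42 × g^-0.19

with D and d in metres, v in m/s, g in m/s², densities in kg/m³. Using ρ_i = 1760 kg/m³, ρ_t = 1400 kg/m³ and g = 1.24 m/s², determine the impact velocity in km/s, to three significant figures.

Rearranging for v: v = [D / (1.68 · (1760/1400)^0.384 · 124^0.81 · 1.24^-0.19)]^(1/0.42).
D = 3900 m.
(1760/1400)^0.384 = 1.092
124^0.81 = 49.62
1.24^-0.19 = 0.9600
Denominator = 1.68 × 1.092 × 49.62 × 0.9600 = 87.39
D / 87.39 = 3900 / 87.39 = 44.63
v = 44.63^(1/0.42) = 44.63^2.381 = 8468 m/s

v ≈ 8.47 km/s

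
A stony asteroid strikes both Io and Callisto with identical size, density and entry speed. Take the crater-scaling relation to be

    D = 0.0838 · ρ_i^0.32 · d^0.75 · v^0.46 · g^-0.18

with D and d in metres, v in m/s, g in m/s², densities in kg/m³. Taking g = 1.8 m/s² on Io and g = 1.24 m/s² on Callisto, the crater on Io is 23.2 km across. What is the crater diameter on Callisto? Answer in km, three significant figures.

All impactor-dependent factors cancel in the ratio, leaving D_Callisto/D_Io = (g_Callisto/g_Io)^-0.18.
(1.24/1.8)^-0.18 = 0.6889^-0.18 = 1.069
D_Callisto = 1.069 × 23.2 km = 24.8 km

D ≈ 24.8 km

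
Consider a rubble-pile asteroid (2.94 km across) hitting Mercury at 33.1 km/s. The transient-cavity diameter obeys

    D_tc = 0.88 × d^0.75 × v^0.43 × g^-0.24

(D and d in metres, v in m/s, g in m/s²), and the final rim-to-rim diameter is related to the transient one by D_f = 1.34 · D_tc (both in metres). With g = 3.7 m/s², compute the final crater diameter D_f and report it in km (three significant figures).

D_f ≈ 30.2 km

In SI: d = 2940 m, v = 33100 m/s.
d^0.75 = 2940^0.75 = 399.3
v^0.43 = 33100^0.43 = 87.81
g^-0.24 = 3.7^-0.24 = 0.7305
D_tc = 0.88 × 399.3 × 87.81 × 0.7305 = 22540 m
D_f = 1.34 × 22540 = 30204 m
     = 30.20 km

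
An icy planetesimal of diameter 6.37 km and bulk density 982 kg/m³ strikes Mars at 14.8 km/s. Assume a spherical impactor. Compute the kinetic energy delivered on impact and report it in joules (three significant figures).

E ≈ 1.46 × 10^22 J

d = 6370 m; v = 14800 m/s.
Mass m = (π/6) ρ d³ = (π/6) × 982 × (6370)³ = 1.329 × 10^14 kg
E = ½ m v² = 0.5 × 1.329 × 10^14 × (14800)² = 1.456 × 10^22 J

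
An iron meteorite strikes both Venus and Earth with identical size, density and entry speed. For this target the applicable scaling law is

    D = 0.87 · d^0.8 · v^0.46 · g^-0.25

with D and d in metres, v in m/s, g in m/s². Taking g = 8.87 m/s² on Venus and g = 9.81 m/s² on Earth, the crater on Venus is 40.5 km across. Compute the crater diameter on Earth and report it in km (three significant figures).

All impactor-dependent factors cancel in the ratio, leaving D_Earth/D_Venus = (g_Earth/g_Venus)^-0.25.
(9.81/8.87)^-0.25 = 1.106^-0.25 = 0.9751
D_Earth = 0.9751 × 40.5 km = 39.5 km

D ≈ 39.5 km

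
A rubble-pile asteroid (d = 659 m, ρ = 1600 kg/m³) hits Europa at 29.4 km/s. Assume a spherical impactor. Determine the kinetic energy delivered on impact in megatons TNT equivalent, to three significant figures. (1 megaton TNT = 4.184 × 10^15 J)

v = 29400 m/s.
Mass m = (π/6) ρ d³ = (π/6) × 1600 × (659)³ = 2.398 × 10^11 kg
E = ½ m v² = 0.5 × 2.398 × 10^11 × (29400)² = 1.036 × 10^20 J
   = 1.036 × 10^20 / 4.184×10^15 = 24761 Mt

E ≈ 24800 Mt TNT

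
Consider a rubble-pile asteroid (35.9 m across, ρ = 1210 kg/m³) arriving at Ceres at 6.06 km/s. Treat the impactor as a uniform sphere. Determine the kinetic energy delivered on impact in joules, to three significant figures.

v = 6060 m/s.
Mass m = (π/6) ρ d³ = (π/6) × 1210 × (35.9)³ = 2.931 × 10^7 kg
E = ½ m v² = 0.5 × 2.931 × 10^7 × (6060)² = 5.382 × 10^14 J

E ≈ 5.38 × 10^14 J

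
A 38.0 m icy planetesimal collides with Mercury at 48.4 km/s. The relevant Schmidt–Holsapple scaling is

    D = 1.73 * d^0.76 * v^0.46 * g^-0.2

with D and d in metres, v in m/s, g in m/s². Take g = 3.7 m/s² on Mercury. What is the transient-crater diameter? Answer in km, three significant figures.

In SI units: v = 48400 m/s.
d^0.76 = 38^0.76 = 15.87
v^0.46 = 48400^0.46 = 142.9
g^-0.2 = 3.7^-0.2 = 0.7698
D = 1.73 × 15.87 × 142.9 × 0.7698 = 3020 m
   = 3.020 km

D ≈ 3.02 km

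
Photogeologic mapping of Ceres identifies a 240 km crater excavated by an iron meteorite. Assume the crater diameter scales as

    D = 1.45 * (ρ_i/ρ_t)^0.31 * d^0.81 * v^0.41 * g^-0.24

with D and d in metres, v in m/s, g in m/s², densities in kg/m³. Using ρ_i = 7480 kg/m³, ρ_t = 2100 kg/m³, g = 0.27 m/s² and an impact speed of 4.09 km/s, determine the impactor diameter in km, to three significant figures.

d ≈ 17.2 km

Rearranging for d: d = [D / (1.45 · (7480/2100)^0.31 · 4090^0.41 · 0.27^-0.24)]^(1/0.81).
D = 240000 m.
(7480/2100)^0.31 = 1.483
4090^0.41 = 30.26
0.27^-0.24 = 1.369
Denominator = 1.45 × 1.483 × 30.26 × 1.369 = 89.08
D / 89.08 = 240000 / 89.08 = 2694
d = 2694^(1/0.81) = 2694^1.2346 = 17186 m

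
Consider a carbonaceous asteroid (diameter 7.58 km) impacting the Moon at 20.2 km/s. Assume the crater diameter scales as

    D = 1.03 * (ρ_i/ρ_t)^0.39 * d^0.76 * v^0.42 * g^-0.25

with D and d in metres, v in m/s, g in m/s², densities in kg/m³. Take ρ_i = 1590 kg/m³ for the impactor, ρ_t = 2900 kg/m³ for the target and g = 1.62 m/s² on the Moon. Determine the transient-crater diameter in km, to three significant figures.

D ≈ 41.3 km

In SI units: d = 7580 m, v = 20200 m/s.
(ρ_i/ρ_t)^0.39 = (1590/2900)^0.39 = 0.7911
d^0.76 = 7580^0.76 = 888.3
v^0.42 = 20200^0.42 = 64.31
g^-0.25 = 1.62^-0.25 = 0.8864
D = 1.03 × 0.7911 × 888.3 × 64.31 × 0.8864 = 41261 m
   = 41.26 km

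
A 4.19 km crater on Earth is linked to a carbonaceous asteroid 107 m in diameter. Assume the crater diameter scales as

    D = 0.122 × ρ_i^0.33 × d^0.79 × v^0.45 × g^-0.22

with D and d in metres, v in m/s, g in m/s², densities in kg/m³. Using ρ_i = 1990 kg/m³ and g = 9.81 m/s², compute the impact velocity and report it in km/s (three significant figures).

Rearranging for v: v = [D / (0.122 · 1990^0.33 · 107^0.79 · 9.81^-0.22)]^(1/0.45).
D = 4190 m.
1990^0.33 = 12.26
107^0.79 = 40.11
9.81^-0.22 = 0.6051
Denominator = 0.122 × 12.26 × 40.11 × 0.6051 = 36.30
D / 36.30 = 4190 / 36.30 = 115.4
v = 115.4^(1/0.45) = 115.4^2.2222 = 38250 m/s

v ≈ 38.3 km/s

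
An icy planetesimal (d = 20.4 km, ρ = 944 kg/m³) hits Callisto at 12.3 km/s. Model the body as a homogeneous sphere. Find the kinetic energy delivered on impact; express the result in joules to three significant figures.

E ≈ 3.17 × 10^23 J

d = 20400 m; v = 12300 m/s.
Mass m = (π/6) ρ d³ = (π/6) × 944 × (20400)³ = 4.196 × 10^15 kg
E = ½ m v² = 0.5 × 4.196 × 10^15 × (12300)² = 3.174 × 10^23 J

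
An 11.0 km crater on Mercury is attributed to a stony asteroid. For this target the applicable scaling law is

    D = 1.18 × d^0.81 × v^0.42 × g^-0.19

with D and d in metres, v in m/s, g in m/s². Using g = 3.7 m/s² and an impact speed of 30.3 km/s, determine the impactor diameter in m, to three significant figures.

d ≈ 513 m

Rearranging for d: d = [D / (1.18 · 30300^0.42 · 3.7^-0.19)]^(1/0.81).
D = 11000 m.
30300^0.42 = 76.24
3.7^-0.19 = 0.7799
Denominator = 1.18 × 76.24 × 0.7799 = 70.16
D / 70.16 = 11000 / 70.16 = 156.8
d = 156.8^(1/0.81) = 156.8^1.2346 = 513.3 m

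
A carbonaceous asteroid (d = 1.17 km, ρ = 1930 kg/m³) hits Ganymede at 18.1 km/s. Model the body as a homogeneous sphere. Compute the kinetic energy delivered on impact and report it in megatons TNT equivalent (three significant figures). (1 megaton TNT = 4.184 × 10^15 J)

d = 1170 m; v = 18100 m/s.
Mass m = (π/6) ρ d³ = (π/6) × 1930 × (1170)³ = 1.619 × 10^12 kg
E = ½ m v² = 0.5 × 1.619 × 10^12 × (18100)² = 2.652 × 10^20 J
   = 2.652 × 10^20 / 4.184×10^15 = 63384 Mt

E ≈ 63400 Mt TNT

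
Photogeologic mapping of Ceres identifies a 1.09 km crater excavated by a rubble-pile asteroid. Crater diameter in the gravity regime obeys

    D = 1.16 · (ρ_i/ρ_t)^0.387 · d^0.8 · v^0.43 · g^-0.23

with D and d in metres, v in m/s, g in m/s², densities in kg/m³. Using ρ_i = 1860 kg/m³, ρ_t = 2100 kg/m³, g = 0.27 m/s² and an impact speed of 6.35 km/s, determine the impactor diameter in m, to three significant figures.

Rearranging for d: d = [D / (1.16 · (1860/2100)^0.387 · 6350^0.43 · 0.27^-0.23)]^(1/0.8).
D = 1090 m.
(1860/2100)^0.387 = 0.9541
6350^0.43 = 43.17
0.27^-0.23 = 1.351
Denominator = 1.16 × 0.9541 × 43.17 × 1.351 = 64.55
D / 64.55 = 1090 / 64.55 = 16.89
d = 16.89^(1/0.8) = 16.89^1.25 = 34.24 m

d ≈ 34.2 m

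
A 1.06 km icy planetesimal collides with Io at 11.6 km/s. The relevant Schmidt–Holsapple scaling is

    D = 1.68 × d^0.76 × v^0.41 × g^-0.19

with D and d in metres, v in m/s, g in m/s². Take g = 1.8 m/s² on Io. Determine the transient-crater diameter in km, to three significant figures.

In SI units: d = 1060 m, v = 11600 m/s.
d^0.76 = 1060^0.76 = 199.2
v^0.41 = 11600^0.41 = 46.39
g^-0.19 = 1.8^-0.19 = 0.8943
D = 1.68 × 199.2 × 46.39 × 0.8943 = 13884 m
   = 13.88 km

D ≈ 13.9 km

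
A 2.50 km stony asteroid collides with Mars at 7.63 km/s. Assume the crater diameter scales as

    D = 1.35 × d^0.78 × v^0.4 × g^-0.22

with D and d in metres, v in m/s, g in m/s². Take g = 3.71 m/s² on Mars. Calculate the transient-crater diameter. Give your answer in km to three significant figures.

In SI units: d = 2500 m, v = 7630 m/s.
d^0.78 = 2500^0.78 = 447.1
v^0.4 = 7630^0.4 = 35.73
g^-0.22 = 3.71^-0.22 = 0.7494
D = 1.35 × 447.1 × 35.73 × 0.7494 = 16162 m
   = 16.16 km

D ≈ 16.2 km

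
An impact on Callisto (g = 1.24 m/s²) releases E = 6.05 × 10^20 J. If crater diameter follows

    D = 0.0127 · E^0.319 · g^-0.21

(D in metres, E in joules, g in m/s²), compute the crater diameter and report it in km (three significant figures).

E^0.319 = (6.05 × 10^20)^0.319 = 4.260 × 10^6
g^-0.21 = 1.24^-0.21 = 0.9558
D = 0.0127 × 4.260 × 10^6 × 0.9558 = 51711 m
   = 51.71 km

D ≈ 51.7 km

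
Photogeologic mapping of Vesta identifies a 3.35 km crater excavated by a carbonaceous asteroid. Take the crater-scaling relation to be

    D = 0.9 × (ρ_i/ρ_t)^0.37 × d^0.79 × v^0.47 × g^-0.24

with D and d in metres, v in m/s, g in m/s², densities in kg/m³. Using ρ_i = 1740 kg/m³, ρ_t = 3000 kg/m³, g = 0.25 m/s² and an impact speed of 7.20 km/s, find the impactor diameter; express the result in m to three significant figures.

Rearranging for d: d = [D / (0.9 · (1740/3000)^0.37 · 7200^0.47 · 0.25^-0.24)]^(1/0.79).
D = 3350 m.
(1740/3000)^0.37 = 0.8175
7200^0.47 = 65.00
0.25^-0.24 = 1.395
Denominator = 0.9 × 0.8175 × 65.00 × 1.395 = 66.71
D / 66.71 = 3350 / 66.71 = 50.22
d = 50.22^(1/0.79) = 50.22^1.2658 = 142.2 m

d ≈ 142 m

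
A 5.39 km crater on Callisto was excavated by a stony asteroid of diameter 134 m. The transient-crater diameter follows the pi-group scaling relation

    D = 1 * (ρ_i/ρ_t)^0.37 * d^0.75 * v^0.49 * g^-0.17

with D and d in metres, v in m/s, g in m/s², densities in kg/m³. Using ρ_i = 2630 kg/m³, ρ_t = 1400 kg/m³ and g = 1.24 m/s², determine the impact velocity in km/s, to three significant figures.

Rearranging for v: v = [D / (1 · (2630/1400)^0.37 · 134^0.75 · 1.24^-0.17)]^(1/0.49).
D = 5390 m.
(2630/1400)^0.37 = 1.263
134^0.75 = 39.38
1.24^-0.17 = 0.9641
Denominator = 1 × 1.263 × 39.38 × 0.9641 = 47.95
D / 47.95 = 5390 / 47.95 = 112.4
v = 112.4^(1/0.49) = 112.4^2.0408 = 15318 m/s

v ≈ 15.3 km/s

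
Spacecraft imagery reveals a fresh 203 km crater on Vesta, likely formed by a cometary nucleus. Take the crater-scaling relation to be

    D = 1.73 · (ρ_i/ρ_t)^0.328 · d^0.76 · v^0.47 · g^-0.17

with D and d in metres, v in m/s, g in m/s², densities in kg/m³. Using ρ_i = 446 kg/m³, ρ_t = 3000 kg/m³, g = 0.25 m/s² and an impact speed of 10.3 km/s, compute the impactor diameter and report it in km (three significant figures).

Rearranging for d: d = [D / (1.73 · (446/3000)^0.328 · 10300^0.47 · 0.25^-0.17)]^(1/0.76).
D = 203000 m.
(446/3000)^0.328 = 0.5352
10300^0.47 = 76.92
0.25^-0.17 = 1.266
Denominator = 1.73 × 0.5352 × 76.92 × 1.266 = 90.16
D / 90.16 = 203000 / 90.16 = 2252
d = 2252^(1/0.76) = 2252^1.3158 = 25782 m

d ≈ 25.8 km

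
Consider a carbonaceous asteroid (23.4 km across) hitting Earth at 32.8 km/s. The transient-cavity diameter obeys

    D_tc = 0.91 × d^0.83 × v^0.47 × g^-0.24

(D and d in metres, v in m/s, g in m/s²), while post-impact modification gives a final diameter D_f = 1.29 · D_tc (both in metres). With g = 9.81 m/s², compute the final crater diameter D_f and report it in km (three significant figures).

In SI: d = 23400 m, v = 32800 m/s.
d^0.83 = 23400^0.83 = 4231
v^0.47 = 32800^0.47 = 132.6
g^-0.24 = 9.81^-0.24 = 0.5781
D_tc = 0.91 × 4231 × 132.6 × 0.5781 = 2.951 × 10^5 m
D_f = 1.29 × 2.951 × 10^5 = 3.807 × 10^5 m
     = 380.7 km

D_f ≈ 381 km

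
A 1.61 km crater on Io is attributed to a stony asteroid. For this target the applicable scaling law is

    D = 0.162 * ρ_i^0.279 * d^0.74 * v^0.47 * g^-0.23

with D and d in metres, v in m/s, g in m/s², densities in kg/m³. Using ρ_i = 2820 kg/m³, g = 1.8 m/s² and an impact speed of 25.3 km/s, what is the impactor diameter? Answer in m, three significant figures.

Rearranging for d: d = [D / (0.162 · 2820^0.279 · 25300^0.47 · 1.8^-0.23)]^(1/0.74).
D = 1610 m.
2820^0.279 = 9.175
25300^0.47 = 117.3
1.8^-0.23 = 0.8735
Denominator = 0.162 × 9.175 × 117.3 × 0.8735 = 152.3
D / 152.3 = 1610 / 152.3 = 10.57
d = 10.57^(1/0.74) = 10.57^1.3514 = 24.21 m

d ≈ 24.2 m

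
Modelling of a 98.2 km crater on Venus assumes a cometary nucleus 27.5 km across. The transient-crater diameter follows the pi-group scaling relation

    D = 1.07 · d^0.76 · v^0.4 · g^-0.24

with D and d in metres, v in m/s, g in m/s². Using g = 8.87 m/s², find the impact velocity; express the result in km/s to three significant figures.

Rearranging for v: v = [D / (1.07 · 27500^0.76 · 8.87^-0.24)]^(1/0.4).
D = 98200 m.
27500^0.76 = 2365
8.87^-0.24 = 0.5922
Denominator = 1.07 × 2365 × 0.5922 = 1499
D / 1499 = 98200 / 1499 = 65.51
v = 65.51^(1/0.4) = 65.51^2.5 = 34735 m/s

v ≈ 34.7 km/s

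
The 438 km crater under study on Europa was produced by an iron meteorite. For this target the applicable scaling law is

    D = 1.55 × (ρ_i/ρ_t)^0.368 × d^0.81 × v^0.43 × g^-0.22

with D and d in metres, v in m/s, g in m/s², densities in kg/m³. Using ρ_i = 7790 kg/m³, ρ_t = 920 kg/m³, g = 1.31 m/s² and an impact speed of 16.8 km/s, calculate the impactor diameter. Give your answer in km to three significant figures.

Rearranging for d: d = [D / (1.55 · (7790/920)^0.368 · 16800^0.43 · 1.31^-0.22)]^(1/0.81).
D = 438000 m.
(7790/920)^0.368 = 2.195
16800^0.43 = 65.60
1.31^-0.22 = 0.9423
Denominator = 1.55 × 2.195 × 65.60 × 0.9423 = 210.3
D / 210.3 = 438000 / 210.3 = 2083
d = 2083^(1/0.81) = 2083^1.2346 = 12510 m

d ≈ 12.5 km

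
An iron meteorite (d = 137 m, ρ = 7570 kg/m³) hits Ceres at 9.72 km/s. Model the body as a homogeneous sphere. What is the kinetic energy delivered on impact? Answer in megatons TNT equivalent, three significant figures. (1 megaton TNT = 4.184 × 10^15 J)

E ≈ 115 Mt TNT

v = 9720 m/s.
Mass m = (π/6) ρ d³ = (π/6) × 7570 × (137)³ = 1.019 × 10^10 kg
E = ½ m v² = 0.5 × 1.019 × 10^10 × (9720)² = 4.814 × 10^17 J
   = 4.814 × 10^17 / 4.184×10^15 = 115.1 Mt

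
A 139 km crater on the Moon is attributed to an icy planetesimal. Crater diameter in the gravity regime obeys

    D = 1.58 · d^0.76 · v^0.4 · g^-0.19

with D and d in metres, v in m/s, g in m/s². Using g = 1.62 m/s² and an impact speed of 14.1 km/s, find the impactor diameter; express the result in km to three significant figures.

d ≈ 23.7 km

Rearranging for d: d = [D / (1.58 · 14100^0.4 · 1.62^-0.19)]^(1/0.76).
D = 139000 m.
14100^0.4 = 45.68
1.62^-0.19 = 0.9124
Denominator = 1.58 × 45.68 × 0.9124 = 65.85
D / 65.85 = 139000 / 65.85 = 2111
d = 2111^(1/0.76) = 2111^1.3158 = 23679 m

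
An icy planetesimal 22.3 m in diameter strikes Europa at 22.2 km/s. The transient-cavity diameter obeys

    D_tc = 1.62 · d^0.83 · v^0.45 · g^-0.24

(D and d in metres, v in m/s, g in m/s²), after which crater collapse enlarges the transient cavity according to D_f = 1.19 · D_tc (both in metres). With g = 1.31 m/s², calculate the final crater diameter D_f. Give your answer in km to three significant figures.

D_f ≈ 2.15 km

v = 22200 m/s.
d^0.83 = 22.3^0.83 = 13.16
v^0.45 = 22200^0.45 = 90.34
g^-0.24 = 1.31^-0.24 = 0.9372
D_tc = 1.62 × 13.16 × 90.34 × 0.9372 = 1805 m
D_f = 1.19 × 1805 = 2148 m
     = 2.148 km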